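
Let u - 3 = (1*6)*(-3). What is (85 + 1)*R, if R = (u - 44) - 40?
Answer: -8514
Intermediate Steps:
u = -15 (u = 3 + (1*6)*(-3) = 3 + 6*(-3) = 3 - 18 = -15)
R = -99 (R = (-15 - 44) - 40 = -59 - 40 = -99)
(85 + 1)*R = (85 + 1)*(-99) = 86*(-99) = -8514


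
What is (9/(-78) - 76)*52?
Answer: -3958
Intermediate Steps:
(9/(-78) - 76)*52 = (9*(-1/78) - 76)*52 = (-3/26 - 76)*52 = -1979/26*52 = -3958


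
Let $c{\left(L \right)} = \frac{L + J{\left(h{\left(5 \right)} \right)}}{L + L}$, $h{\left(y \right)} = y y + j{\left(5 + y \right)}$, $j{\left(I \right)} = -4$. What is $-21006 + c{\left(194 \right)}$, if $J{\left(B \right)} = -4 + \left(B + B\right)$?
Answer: $- \frac{2037524}{97} \approx -21005.0$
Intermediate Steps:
$h{\left(y \right)} = -4 + y^{2}$ ($h{\left(y \right)} = y y - 4 = y^{2} - 4 = -4 + y^{2}$)
$J{\left(B \right)} = -4 + 2 B$
$c{\left(L \right)} = \frac{38 + L}{2 L}$ ($c{\left(L \right)} = \frac{L - \left(4 - 2 \left(-4 + 5^{2}\right)\right)}{L + L} = \frac{L - \left(4 - 2 \left(-4 + 25\right)\right)}{2 L} = \left(L + \left(-4 + 2 \cdot 21\right)\right) \frac{1}{2 L} = \left(L + \left(-4 + 42\right)\right) \frac{1}{2 L} = \left(L + 38\right) \frac{1}{2 L} = \left(38 + L\right) \frac{1}{2 L} = \frac{38 + L}{2 L}$)
$-21006 + c{\left(194 \right)} = -21006 + \frac{38 + 194}{2 \cdot 194} = -21006 + \frac{1}{2} \cdot \frac{1}{194} \cdot 232 = -21006 + \frac{58}{97} = - \frac{2037524}{97}$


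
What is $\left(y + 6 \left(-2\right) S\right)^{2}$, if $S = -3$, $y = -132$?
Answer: $9216$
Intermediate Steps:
$\left(y + 6 \left(-2\right) S\right)^{2} = \left(-132 + 6 \left(-2\right) \left(-3\right)\right)^{2} = \left(-132 - -36\right)^{2} = \left(-132 + 36\right)^{2} = \left(-96\right)^{2} = 9216$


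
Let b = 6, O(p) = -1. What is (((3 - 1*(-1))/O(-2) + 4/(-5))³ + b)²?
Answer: 170929476/15625 ≈ 10939.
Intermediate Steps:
(((3 - 1*(-1))/O(-2) + 4/(-5))³ + b)² = (((3 - 1*(-1))/(-1) + 4/(-5))³ + 6)² = (((3 + 1)*(-1) + 4*(-⅕))³ + 6)² = ((4*(-1) - ⅘)³ + 6)² = ((-4 - ⅘)³ + 6)² = ((-24/5)³ + 6)² = (-13824/125 + 6)² = (-13074/125)² = 170929476/15625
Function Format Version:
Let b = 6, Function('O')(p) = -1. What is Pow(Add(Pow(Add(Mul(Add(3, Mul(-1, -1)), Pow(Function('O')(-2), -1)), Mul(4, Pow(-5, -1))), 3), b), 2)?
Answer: Rational(170929476, 15625) ≈ 10939.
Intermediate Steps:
Pow(Add(Pow(Add(Mul(Add(3, Mul(-1, -1)), Pow(Function('O')(-2), -1)), Mul(4, Pow(-5, -1))), 3), b), 2) = Pow(Add(Pow(Add(Mul(Add(3, Mul(-1, -1)), Pow(-1, -1)), Mul(4, Pow(-5, -1))), 3), 6), 2) = Pow(Add(Pow(Add(Mul(Add(3, 1), -1), Mul(4, Rational(-1, 5))), 3), 6), 2) = Pow(Add(Pow(Add(Mul(4, -1), Rational(-4, 5)), 3), 6), 2) = Pow(Add(Pow(Add(-4, Rational(-4, 5)), 3), 6), 2) = Pow(Add(Pow(Rational(-24, 5), 3), 6), 2) = Pow(Add(Rational(-13824, 125), 6), 2) = Pow(Rational(-13074, 125), 2) = Rational(170929476, 15625)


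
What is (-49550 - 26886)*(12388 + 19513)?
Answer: -2438384836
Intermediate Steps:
(-49550 - 26886)*(12388 + 19513) = -76436*31901 = -2438384836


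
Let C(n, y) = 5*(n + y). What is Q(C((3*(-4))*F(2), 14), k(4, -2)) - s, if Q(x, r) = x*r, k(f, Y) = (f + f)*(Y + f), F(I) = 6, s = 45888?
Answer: -50528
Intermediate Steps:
k(f, Y) = 2*f*(Y + f) (k(f, Y) = (2*f)*(Y + f) = 2*f*(Y + f))
C(n, y) = 5*n + 5*y
Q(x, r) = r*x
Q(C((3*(-4))*F(2), 14), k(4, -2)) - s = (2*4*(-2 + 4))*(5*((3*(-4))*6) + 5*14) - 1*45888 = (2*4*2)*(5*(-12*6) + 70) - 45888 = 16*(5*(-72) + 70) - 45888 = 16*(-360 + 70) - 45888 = 16*(-290) - 45888 = -4640 - 45888 = -50528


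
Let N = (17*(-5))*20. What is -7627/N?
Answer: 7627/1700 ≈ 4.4865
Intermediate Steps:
N = -1700 (N = -85*20 = -1700)
-7627/N = -7627/(-1700) = -7627*(-1/1700) = 7627/1700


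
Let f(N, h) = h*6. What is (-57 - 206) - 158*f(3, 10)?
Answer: -9743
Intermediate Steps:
f(N, h) = 6*h
(-57 - 206) - 158*f(3, 10) = (-57 - 206) - 948*10 = -263 - 158*60 = -263 - 9480 = -9743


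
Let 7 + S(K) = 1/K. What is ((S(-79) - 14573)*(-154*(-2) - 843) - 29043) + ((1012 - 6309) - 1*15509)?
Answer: 612286164/79 ≈ 7.7505e+6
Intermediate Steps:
S(K) = -7 + 1/K
((S(-79) - 14573)*(-154*(-2) - 843) - 29043) + ((1012 - 6309) - 1*15509) = (((-7 + 1/(-79)) - 14573)*(-154*(-2) - 843) - 29043) + ((1012 - 6309) - 1*15509) = (((-7 - 1/79) - 14573)*(308 - 843) - 29043) + (-5297 - 15509) = ((-554/79 - 14573)*(-535) - 29043) - 20806 = (-1151821/79*(-535) - 29043) - 20806 = (616224235/79 - 29043) - 20806 = 613929838/79 - 20806 = 612286164/79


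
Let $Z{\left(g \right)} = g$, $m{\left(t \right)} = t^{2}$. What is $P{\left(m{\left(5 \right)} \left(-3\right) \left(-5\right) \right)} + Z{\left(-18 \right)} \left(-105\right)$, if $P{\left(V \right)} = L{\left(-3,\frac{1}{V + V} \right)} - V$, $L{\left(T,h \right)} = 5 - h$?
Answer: $\frac{1139999}{750} \approx 1520.0$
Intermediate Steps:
$P{\left(V \right)} = 5 - V - \frac{1}{2 V}$ ($P{\left(V \right)} = \left(5 - \frac{1}{V + V}\right) - V = \left(5 - \frac{1}{2 V}\right) - V = 5 - V - \frac{1}{2 V}$)
$P{\left(m{\left(5 \right)} \left(-3\right) \left(-5\right) \right)} + Z{\left(-18 \right)} \left(-105\right) = \left(5 - 5^{2} \left(-3\right) \left(-5\right) - \frac{1}{2 \cdot 5^{2} \left(-3\right) \left(-5\right)}\right) - -1890 = \left(5 - 25 \left(-3\right) \left(-5\right) - \frac{1}{2 \cdot 25 \left(-3\right) \left(-5\right)}\right) + 1890 = \left(5 - \left(-75\right) \left(-5\right) - \frac{1}{2 \left(\left(-75\right) \left(-5\right)\right)}\right) + 1890 = \left(5 - 375 - \frac{1}{2 \cdot 375}\right) + 1890 = \left(5 - 375 - \frac{1}{750}\right) + 1890 = - \frac{277501}{750} + 1890 = \frac{1139999}{750}$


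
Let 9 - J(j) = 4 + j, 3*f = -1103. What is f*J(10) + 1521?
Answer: 10078/3 ≈ 3359.3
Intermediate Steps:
f = -1103/3 (f = (1/3)*(-1103) = -1103/3 ≈ -367.67)
J(j) = 5 - j (J(j) = 9 - (4 + j) = 9 + (-4 - j) = 5 - j)
f*J(10) + 1521 = -1103*(5 - 1*10)/3 + 1521 = -1103*(5 - 10)/3 + 1521 = -1103/3*(-5) + 1521 = 5515/3 + 1521 = 10078/3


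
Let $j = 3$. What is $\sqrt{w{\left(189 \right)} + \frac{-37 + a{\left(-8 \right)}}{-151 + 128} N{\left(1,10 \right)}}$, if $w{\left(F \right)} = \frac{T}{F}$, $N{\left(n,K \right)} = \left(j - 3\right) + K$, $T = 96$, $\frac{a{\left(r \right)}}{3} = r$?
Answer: $\frac{\sqrt{6305726}}{483} \approx 5.199$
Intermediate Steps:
$a{\left(r \right)} = 3 r$
$N{\left(n,K \right)} = K$ ($N{\left(n,K \right)} = \left(3 - 3\right) + K = 0 + K = K$)
$w{\left(F \right)} = \frac{96}{F}$
$\sqrt{w{\left(189 \right)} + \frac{-37 + a{\left(-8 \right)}}{-151 + 128} N{\left(1,10 \right)}} = \sqrt{\frac{96}{189} + \frac{-37 + 3 \left(-8\right)}{-151 + 128} \cdot 10} = \sqrt{96 \cdot \frac{1}{189} + \frac{-37 - 24}{-23} \cdot 10} = \sqrt{\frac{32}{63} + \left(-61\right) \left(- \frac{1}{23}\right) 10} = \sqrt{\frac{32}{63} + \frac{61}{23} \cdot 10} = \sqrt{\frac{32}{63} + \frac{610}{23}} = \sqrt{\frac{39166}{1449}} = \frac{\sqrt{6305726}}{483}$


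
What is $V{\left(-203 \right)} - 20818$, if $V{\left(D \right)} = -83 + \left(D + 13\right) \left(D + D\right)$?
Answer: $56239$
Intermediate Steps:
$V{\left(D \right)} = -83 + 2 D \left(13 + D\right)$ ($V{\left(D \right)} = -83 + \left(13 + D\right) 2 D = -83 + 2 D \left(13 + D\right)$)
$V{\left(-203 \right)} - 20818 = \left(-83 + 2 \left(-203\right)^{2} + 26 \left(-203\right)\right) - 20818 = \left(-83 + 2 \cdot 41209 - 5278\right) - 20818 = \left(-83 + 82418 - 5278\right) - 20818 = 77057 - 20818 = 56239$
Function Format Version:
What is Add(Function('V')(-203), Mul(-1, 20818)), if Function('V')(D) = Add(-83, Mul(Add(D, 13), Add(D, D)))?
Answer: 56239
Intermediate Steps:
Function('V')(D) = Add(-83, Mul(2, D, Add(13, D))) (Function('V')(D) = Add(-83, Mul(Add(13, D), Mul(2, D))) = Add(-83, Mul(2, D, Add(13, D))))
Add(Function('V')(-203), Mul(-1, 20818)) = Add(Add(-83, Mul(2, Pow(-203, 2)), Mul(26, -203)), Mul(-1, 20818)) = Add(Add(-83, Mul(2, 41209), -5278), -20818) = Add(Add(-83, 82418, -5278), -20818) = Add(77057, -20818) = 56239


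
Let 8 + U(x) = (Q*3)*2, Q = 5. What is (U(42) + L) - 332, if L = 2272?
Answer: 1962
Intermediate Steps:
U(x) = 22 (U(x) = -8 + (5*3)*2 = -8 + 15*2 = -8 + 30 = 22)
(U(42) + L) - 332 = (22 + 2272) - 332 = 2294 - 332 = 1962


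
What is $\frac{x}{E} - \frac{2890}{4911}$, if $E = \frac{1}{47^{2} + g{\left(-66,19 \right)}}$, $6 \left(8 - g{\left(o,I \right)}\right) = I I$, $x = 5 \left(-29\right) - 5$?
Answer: $- \frac{1588834165}{4911} \approx -3.2353 \cdot 10^{5}$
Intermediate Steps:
$x = -150$ ($x = -145 - 5 = -150$)
$g{\left(o,I \right)} = 8 - \frac{I^{2}}{6}$ ($g{\left(o,I \right)} = 8 - \frac{I I}{6} = 8 - \frac{I^{2}}{6}$)
$E = \frac{6}{12941}$ ($E = \frac{1}{47^{2} + \left(8 - \frac{19^{2}}{6}\right)} = \frac{1}{2209 + \left(8 - \frac{361}{6}\right)} = \frac{1}{2209 - \frac{313}{6}} = \frac{1}{\frac{12941}{6}} = \frac{6}{12941} \approx 0.00046364$)
$\frac{x}{E} - \frac{2890}{4911} = - \frac{150}{\frac{6}{12941}} - \frac{2890}{4911} = \left(-150\right) \frac{12941}{6} - \frac{2890}{4911} = -323525 - \frac{2890}{4911} = - \frac{1588834165}{4911}$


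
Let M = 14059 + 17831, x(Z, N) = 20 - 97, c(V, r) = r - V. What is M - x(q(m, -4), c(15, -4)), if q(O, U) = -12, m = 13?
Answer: 31967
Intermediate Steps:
x(Z, N) = -77
M = 31890
M - x(q(m, -4), c(15, -4)) = 31890 - 1*(-77) = 31890 + 77 = 31967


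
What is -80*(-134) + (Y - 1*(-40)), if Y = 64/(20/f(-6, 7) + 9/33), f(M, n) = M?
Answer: 1084648/101 ≈ 10739.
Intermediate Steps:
Y = -2112/101 (Y = 64/(20/(-6) + 9/33) = 64/(20*(-⅙) + 9*(1/33)) = 64/(-10/3 + 3/11) = 64/(-101/33) = 64*(-33/101) = -2112/101 ≈ -20.911)
-80*(-134) + (Y - 1*(-40)) = -80*(-134) + (-2112/101 - 1*(-40)) = 10720 + (-2112/101 + 40) = 10720 + 1928/101 = 1084648/101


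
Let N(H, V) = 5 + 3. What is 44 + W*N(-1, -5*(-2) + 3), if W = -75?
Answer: -556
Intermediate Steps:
N(H, V) = 8
44 + W*N(-1, -5*(-2) + 3) = 44 - 75*8 = 44 - 600 = -556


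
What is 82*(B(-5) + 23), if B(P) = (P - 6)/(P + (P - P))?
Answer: 10332/5 ≈ 2066.4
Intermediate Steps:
B(P) = (-6 + P)/P (B(P) = (-6 + P)/(P + 0) = (-6 + P)/P)
82*(B(-5) + 23) = 82*((-6 - 5)/(-5) + 23) = 82*(-⅕*(-11) + 23) = 82*(11/5 + 23) = 82*(126/5) = 10332/5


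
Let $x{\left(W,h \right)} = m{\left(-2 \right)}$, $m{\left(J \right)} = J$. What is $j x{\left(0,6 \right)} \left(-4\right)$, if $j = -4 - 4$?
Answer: $-64$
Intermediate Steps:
$j = -8$
$x{\left(W,h \right)} = -2$
$j x{\left(0,6 \right)} \left(-4\right) = \left(-8\right) \left(-2\right) \left(-4\right) = 16 \left(-4\right) = -64$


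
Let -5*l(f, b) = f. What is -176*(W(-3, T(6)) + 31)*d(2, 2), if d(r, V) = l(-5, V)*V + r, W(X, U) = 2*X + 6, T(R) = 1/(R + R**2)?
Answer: -21824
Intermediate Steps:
l(f, b) = -f/5
W(X, U) = 6 + 2*X
d(r, V) = V + r (d(r, V) = (-1/5*(-5))*V + r = 1*V + r = V + r)
-176*(W(-3, T(6)) + 31)*d(2, 2) = -176*((6 + 2*(-3)) + 31)*(2 + 2) = -176*((6 - 6) + 31)*4 = -176*(0 + 31)*4 = -5456*4 = -176*124 = -21824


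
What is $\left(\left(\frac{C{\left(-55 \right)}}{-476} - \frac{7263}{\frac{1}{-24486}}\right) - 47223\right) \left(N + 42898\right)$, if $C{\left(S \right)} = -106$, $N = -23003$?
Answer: $\frac{841859186325385}{238} \approx 3.5372 \cdot 10^{12}$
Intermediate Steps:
$\left(\left(\frac{C{\left(-55 \right)}}{-476} - \frac{7263}{\frac{1}{-24486}}\right) - 47223\right) \left(N + 42898\right) = \left(\left(- \frac{106}{-476} - \frac{7263}{\frac{1}{-24486}}\right) - 47223\right) \left(-23003 + 42898\right) = \left(\left(\left(-106\right) \left(- \frac{1}{476}\right) - \frac{7263}{- \frac{1}{24486}}\right) - 47223\right) 19895 = \left(\left(\frac{53}{238} - -177841818\right) - 47223\right) 19895 = \left(\left(\frac{53}{238} + 177841818\right) - 47223\right) 19895 = \left(\frac{42326352737}{238} - 47223\right) 19895 = \frac{42315113663}{238} \cdot 19895 = \frac{841859186325385}{238}$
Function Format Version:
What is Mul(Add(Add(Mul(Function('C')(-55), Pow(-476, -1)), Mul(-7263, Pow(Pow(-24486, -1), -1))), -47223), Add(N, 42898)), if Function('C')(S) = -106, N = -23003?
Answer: Rational(841859186325385, 238) ≈ 3.5372e+12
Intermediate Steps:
Mul(Add(Add(Mul(Function('C')(-55), Pow(-476, -1)), Mul(-7263, Pow(Pow(-24486, -1), -1))), -47223), Add(N, 42898)) = Mul(Add(Add(Mul(-106, Pow(-476, -1)), Mul(-7263, Pow(Pow(-24486, -1), -1))), -47223), Add(-23003, 42898)) = Mul(Add(Add(Mul(-106, Rational(-1, 476)), Mul(-7263, Pow(Rational(-1, 24486), -1))), -47223), 19895) = Mul(Add(Add(Rational(53, 238), Mul(-7263, -24486)), -47223), 19895) = Mul(Add(Add(Rational(53, 238), 177841818), -47223), 19895) = Mul(Add(Rational(42326352737, 238), -47223), 19895) = Mul(Rational(42315113663, 238), 19895) = Rational(841859186325385, 238)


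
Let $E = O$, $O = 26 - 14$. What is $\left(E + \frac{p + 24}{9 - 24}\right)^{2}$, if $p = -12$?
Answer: $\frac{3136}{25} \approx 125.44$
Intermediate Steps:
$O = 12$
$E = 12$
$\left(E + \frac{p + 24}{9 - 24}\right)^{2} = \left(12 + \frac{-12 + 24}{9 - 24}\right)^{2} = \left(12 + \frac{12}{-15}\right)^{2} = \left(12 + 12 \left(- \frac{1}{15}\right)\right)^{2} = \left(12 - \frac{4}{5}\right)^{2} = \left(\frac{56}{5}\right)^{2} = \frac{3136}{25}$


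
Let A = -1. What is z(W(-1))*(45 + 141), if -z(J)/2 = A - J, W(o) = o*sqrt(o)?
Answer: 372 - 372*I ≈ 372.0 - 372.0*I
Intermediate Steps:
W(o) = o**(3/2)
z(J) = 2 + 2*J (z(J) = -2*(-1 - J) = 2 + 2*J)
z(W(-1))*(45 + 141) = (2 + 2*(-1)**(3/2))*(45 + 141) = (2 + 2*(-I))*186 = (2 - 2*I)*186 = 372 - 372*I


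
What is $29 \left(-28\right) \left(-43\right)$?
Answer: $34916$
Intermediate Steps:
$29 \left(-28\right) \left(-43\right) = \left(-812\right) \left(-43\right) = 34916$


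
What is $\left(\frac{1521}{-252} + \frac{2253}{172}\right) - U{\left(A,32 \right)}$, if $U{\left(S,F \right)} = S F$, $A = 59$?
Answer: $- \frac{566162}{301} \approx -1880.9$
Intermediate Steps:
$U{\left(S,F \right)} = F S$
$\left(\frac{1521}{-252} + \frac{2253}{172}\right) - U{\left(A,32 \right)} = \left(\frac{1521}{-252} + \frac{2253}{172}\right) - 32 \cdot 59 = \left(1521 \left(- \frac{1}{252}\right) + 2253 \cdot \frac{1}{172}\right) - 1888 = \left(- \frac{169}{28} + \frac{2253}{172}\right) - 1888 = \frac{2126}{301} - 1888 = - \frac{566162}{301}$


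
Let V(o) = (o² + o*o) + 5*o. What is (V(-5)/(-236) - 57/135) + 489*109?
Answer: 566051011/10620 ≈ 53301.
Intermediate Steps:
V(o) = 2*o² + 5*o (V(o) = (o² + o²) + 5*o = 2*o² + 5*o)
(V(-5)/(-236) - 57/135) + 489*109 = (-5*(5 + 2*(-5))/(-236) - 57/135) + 489*109 = (-5*(5 - 10)*(-1/236) - 57*1/135) + 53301 = (-5*(-5)*(-1/236) - 19/45) + 53301 = (25*(-1/236) - 19/45) + 53301 = (-25/236 - 19/45) + 53301 = -5609/10620 + 53301 = 566051011/10620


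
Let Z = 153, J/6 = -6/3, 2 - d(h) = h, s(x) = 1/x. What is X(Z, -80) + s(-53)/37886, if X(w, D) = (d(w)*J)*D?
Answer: -291073591681/2007958 ≈ -1.4496e+5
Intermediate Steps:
d(h) = 2 - h
J = -12 (J = 6*(-6/3) = 6*(-6*⅓) = 6*(-2) = -12)
X(w, D) = D*(-24 + 12*w) (X(w, D) = ((2 - w)*(-12))*D = (-24 + 12*w)*D = D*(-24 + 12*w))
X(Z, -80) + s(-53)/37886 = 12*(-80)*(-2 + 153) + 1/(-53*37886) = 12*(-80)*151 - 1/53*1/37886 = -144960 - 1/2007958 = -291073591681/2007958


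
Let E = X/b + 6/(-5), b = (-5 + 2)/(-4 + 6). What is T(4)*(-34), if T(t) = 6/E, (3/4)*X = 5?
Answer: 4590/127 ≈ 36.142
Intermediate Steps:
X = 20/3 (X = (4/3)*5 = 20/3 ≈ 6.6667)
b = -3/2 ≈ -1.5000
E = -254/45 (E = 20/(3*(-3/2)) + 6/(-5) = (20/3)*(-2/3) + 6*(-1/5) = -40/9 - 6/5 = -254/45 ≈ -5.6444)
T(t) = -135/127 (T(t) = 6/(-254/45) = 6*(-45/254) = -135/127)
T(4)*(-34) = -135/127*(-34) = 4590/127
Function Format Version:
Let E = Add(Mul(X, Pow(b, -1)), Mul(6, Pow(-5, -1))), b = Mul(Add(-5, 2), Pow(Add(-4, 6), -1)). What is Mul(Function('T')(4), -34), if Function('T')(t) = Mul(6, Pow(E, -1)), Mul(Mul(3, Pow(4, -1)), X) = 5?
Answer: Rational(4590, 127) ≈ 36.142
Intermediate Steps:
X = Rational(20, 3) (X = Mul(Rational(4, 3), 5) = Rational(20, 3) ≈ 6.6667)
b = Rational(-3, 2) (b = Mul(-3, Pow(2, -1)) = Mul(-3, Rational(1, 2)) = Rational(-3, 2) ≈ -1.5000)
E = Rational(-254, 45) (E = Add(Mul(Rational(20, 3), Pow(Rational(-3, 2), -1)), Mul(6, Pow(-5, -1))) = Add(Mul(Rational(20, 3), Rational(-2, 3)), Mul(6, Rational(-1, 5))) = Add(Rational(-40, 9), Rational(-6, 5)) = Rational(-254, 45) ≈ -5.6444)
Function('T')(t) = Rational(-135, 127) (Function('T')(t) = Mul(6, Pow(Rational(-254, 45), -1)) = Mul(6, Rational(-45, 254)) = Rational(-135, 127))
Mul(Function('T')(4), -34) = Mul(Rational(-135, 127), -34) = Rational(4590, 127)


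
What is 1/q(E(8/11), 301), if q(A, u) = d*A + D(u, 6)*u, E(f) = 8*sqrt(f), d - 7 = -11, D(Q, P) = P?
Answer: 9933/17934902 + 16*sqrt(22)/8967451 ≈ 0.00056220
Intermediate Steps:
d = -4 (d = 7 - 11 = -4)
q(A, u) = -4*A + 6*u
1/q(E(8/11), 301) = 1/(-32*sqrt(8/11) + 6*301) = 1/(-32*sqrt(8*(1/11)) + 1806) = 1/(-32*sqrt(8/11) + 1806) = 1/(-32*2*sqrt(22)/11 + 1806) = 1/(-64*sqrt(22)/11 + 1806) = 1/(1806 - 64*sqrt(22)/11)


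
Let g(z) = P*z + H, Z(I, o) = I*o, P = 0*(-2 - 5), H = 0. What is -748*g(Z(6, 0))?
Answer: 0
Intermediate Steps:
P = 0 (P = 0*(-7) = 0)
g(z) = 0 (g(z) = 0*z + 0 = 0 + 0 = 0)
-748*g(Z(6, 0)) = -748*0 = 0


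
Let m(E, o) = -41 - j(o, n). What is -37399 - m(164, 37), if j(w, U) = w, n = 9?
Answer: -37321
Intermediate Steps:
m(E, o) = -41 - o
-37399 - m(164, 37) = -37399 - (-41 - 1*37) = -37399 - (-41 - 37) = -37399 - 1*(-78) = -37399 + 78 = -37321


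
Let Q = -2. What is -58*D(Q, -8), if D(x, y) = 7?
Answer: -406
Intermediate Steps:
-58*D(Q, -8) = -58*7 = -406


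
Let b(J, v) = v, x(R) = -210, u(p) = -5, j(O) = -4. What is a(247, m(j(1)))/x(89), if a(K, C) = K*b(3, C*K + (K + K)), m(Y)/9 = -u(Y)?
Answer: -2867423/210 ≈ -13654.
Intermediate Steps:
m(Y) = 45 (m(Y) = 9*(-1*(-5)) = 9*5 = 45)
a(K, C) = K*(2*K + C*K) (a(K, C) = K*(C*K + (K + K)) = K*(C*K + 2*K) = K*(2*K + C*K))
a(247, m(j(1)))/x(89) = (247²*(2 + 45))/(-210) = (61009*47)*(-1/210) = 2867423*(-1/210) = -2867423/210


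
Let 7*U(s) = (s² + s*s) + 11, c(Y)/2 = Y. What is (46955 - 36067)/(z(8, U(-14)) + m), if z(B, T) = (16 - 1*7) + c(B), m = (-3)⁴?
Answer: 5444/53 ≈ 102.72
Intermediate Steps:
c(Y) = 2*Y
m = 81
U(s) = 11/7 + 2*s²/7 (U(s) = ((s² + s*s) + 11)/7 = ((s² + s²) + 11)/7 = (2*s² + 11)/7 = (11 + 2*s²)/7 = 11/7 + 2*s²/7)
z(B, T) = 9 + 2*B (z(B, T) = (16 - 1*7) + 2*B = (16 - 7) + 2*B = 9 + 2*B)
(46955 - 36067)/(z(8, U(-14)) + m) = (46955 - 36067)/((9 + 2*8) + 81) = 10888/((9 + 16) + 81) = 10888/(25 + 81) = 10888/106 = 10888*(1/106) = 5444/53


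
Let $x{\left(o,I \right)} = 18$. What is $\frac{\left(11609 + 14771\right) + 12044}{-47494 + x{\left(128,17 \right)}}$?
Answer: $- \frac{9606}{11869} \approx -0.80934$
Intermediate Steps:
$\frac{\left(11609 + 14771\right) + 12044}{-47494 + x{\left(128,17 \right)}} = \frac{\left(11609 + 14771\right) + 12044}{-47494 + 18} = \frac{26380 + 12044}{-47476} = 38424 \left(- \frac{1}{47476}\right) = - \frac{9606}{11869}$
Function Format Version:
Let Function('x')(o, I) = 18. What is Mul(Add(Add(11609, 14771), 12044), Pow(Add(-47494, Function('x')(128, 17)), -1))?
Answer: Rational(-9606, 11869) ≈ -0.80934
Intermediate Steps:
Mul(Add(Add(11609, 14771), 12044), Pow(Add(-47494, Function('x')(128, 17)), -1)) = Mul(Add(Add(11609, 14771), 12044), Pow(Add(-47494, 18), -1)) = Mul(Add(26380, 12044), Pow(-47476, -1)) = Mul(38424, Rational(-1, 47476)) = Rational(-9606, 11869)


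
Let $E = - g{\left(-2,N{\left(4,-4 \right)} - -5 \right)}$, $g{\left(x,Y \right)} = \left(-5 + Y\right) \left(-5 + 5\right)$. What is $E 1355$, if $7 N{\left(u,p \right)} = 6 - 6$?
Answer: $0$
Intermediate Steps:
$N{\left(u,p \right)} = 0$ ($N{\left(u,p \right)} = \frac{6 - 6}{7} = \frac{1}{7} \cdot 0 = 0$)
$g{\left(x,Y \right)} = 0$ ($g{\left(x,Y \right)} = \left(-5 + Y\right) 0 = 0$)
$E = 0$ ($E = \left(-1\right) 0 = 0$)
$E 1355 = 0 \cdot 1355 = 0$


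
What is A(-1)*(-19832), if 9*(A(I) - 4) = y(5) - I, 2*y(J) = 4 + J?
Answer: -823028/9 ≈ -91448.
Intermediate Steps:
y(J) = 2 + J/2 (y(J) = (4 + J)/2 = 2 + J/2)
A(I) = 9/2 - I/9 (A(I) = 4 + ((2 + (1/2)*5) - I)/9 = 4 + ((2 + 5/2) - I)/9 = 4 + (9/2 - I)/9 = 4 + (1/2 - I/9) = 9/2 - I/9)
A(-1)*(-19832) = (9/2 - 1/9*(-1))*(-19832) = (9/2 + 1/9)*(-19832) = (83/18)*(-19832) = -823028/9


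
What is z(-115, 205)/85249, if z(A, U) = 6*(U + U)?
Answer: 2460/85249 ≈ 0.028857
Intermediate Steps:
z(A, U) = 12*U (z(A, U) = 6*(2*U) = 12*U)
z(-115, 205)/85249 = (12*205)/85249 = 2460*(1/85249) = 2460/85249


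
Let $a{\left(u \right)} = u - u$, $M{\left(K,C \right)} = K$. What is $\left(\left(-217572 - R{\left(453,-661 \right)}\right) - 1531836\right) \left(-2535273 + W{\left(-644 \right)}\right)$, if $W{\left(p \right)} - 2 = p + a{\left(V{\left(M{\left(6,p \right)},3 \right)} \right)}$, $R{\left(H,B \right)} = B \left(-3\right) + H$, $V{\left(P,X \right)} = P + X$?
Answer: $4442527477260$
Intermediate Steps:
$a{\left(u \right)} = 0$
$R{\left(H,B \right)} = H - 3 B$ ($R{\left(H,B \right)} = - 3 B + H = H - 3 B$)
$W{\left(p \right)} = 2 + p$ ($W{\left(p \right)} = 2 + \left(p + 0\right) = 2 + p$)
$\left(\left(-217572 - R{\left(453,-661 \right)}\right) - 1531836\right) \left(-2535273 + W{\left(-644 \right)}\right) = \left(\left(-217572 - \left(453 - -1983\right)\right) - 1531836\right) \left(-2535273 + \left(2 - 644\right)\right) = \left(\left(-217572 - \left(453 + 1983\right)\right) - 1531836\right) \left(-2535273 - 642\right) = \left(\left(-217572 - 2436\right) - 1531836\right) \left(-2535915\right) = \left(-220008 - 1531836\right) \left(-2535915\right) = \left(-1751844\right) \left(-2535915\right) = 4442527477260$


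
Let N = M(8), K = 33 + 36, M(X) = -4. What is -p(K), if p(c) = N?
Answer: 4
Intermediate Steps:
K = 69
N = -4
p(c) = -4
-p(K) = -1*(-4) = 4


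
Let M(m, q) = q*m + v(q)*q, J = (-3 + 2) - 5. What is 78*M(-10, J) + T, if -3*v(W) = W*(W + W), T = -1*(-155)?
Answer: 16067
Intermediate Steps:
T = 155
J = -6 (J = -1 - 5 = -6)
v(W) = -2*W²/3 (v(W) = -W*(W + W)/3 = -W*2*W/3 = -2*W²/3)
M(m, q) = -2*q³/3 + m*q (M(m, q) = q*m + (-2*q²/3)*q = m*q - 2*q³/3 = -2*q³/3 + m*q)
78*M(-10, J) + T = 78*(-6*(-10 - ⅔*(-6)²)) + 155 = 78*(-6*(-10 - ⅔*36)) + 155 = 78*(-6*(-10 - 24)) + 155 = 78*(-6*(-34)) + 155 = 78*204 + 155 = 15912 + 155 = 16067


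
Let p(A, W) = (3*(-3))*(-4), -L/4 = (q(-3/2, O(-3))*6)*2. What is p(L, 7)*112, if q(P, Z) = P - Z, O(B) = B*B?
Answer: 4032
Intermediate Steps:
O(B) = B²
L = 504 (L = -4*(-3/2 - 1*(-3)²)*6*2 = -4*(-3*½ - 1*9)*6*2 = -4*(-3/2 - 9)*6*2 = -4*(-21/2*6)*2 = -(-252)*2 = -4*(-126) = 504)
p(A, W) = 36 (p(A, W) = -9*(-4) = 36)
p(L, 7)*112 = 36*112 = 4032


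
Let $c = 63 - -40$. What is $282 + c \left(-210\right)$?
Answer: $-21348$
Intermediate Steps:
$c = 103$ ($c = 63 + 40 = 103$)
$282 + c \left(-210\right) = 282 + 103 \left(-210\right) = 282 - 21630 = -21348$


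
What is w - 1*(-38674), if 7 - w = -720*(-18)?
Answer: 25721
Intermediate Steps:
w = -12953 (w = 7 - (-720)*(-18) = 7 - 1*12960 = 7 - 12960 = -12953)
w - 1*(-38674) = -12953 - 1*(-38674) = -12953 + 38674 = 25721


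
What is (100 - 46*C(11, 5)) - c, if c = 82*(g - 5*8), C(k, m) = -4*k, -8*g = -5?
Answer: 21411/4 ≈ 5352.8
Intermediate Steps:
g = 5/8 (g = -⅛*(-5) = 5/8 ≈ 0.62500)
c = -12915/4 (c = 82*(5/8 - 5*8) = 82*(5/8 - 40) = 82*(-315/8) = -12915/4 ≈ -3228.8)
(100 - 46*C(11, 5)) - c = (100 - (-184)*11) - 1*(-12915/4) = (100 - 46*(-44)) + 12915/4 = (100 + 2024) + 12915/4 = 2124 + 12915/4 = 21411/4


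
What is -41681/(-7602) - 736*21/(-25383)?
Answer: 391828445/64320522 ≈ 6.0918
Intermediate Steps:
-41681/(-7602) - 736*21/(-25383) = -41681*(-1/7602) - 15456*(-1/25383) = 41681/7602 + 5152/8461 = 391828445/64320522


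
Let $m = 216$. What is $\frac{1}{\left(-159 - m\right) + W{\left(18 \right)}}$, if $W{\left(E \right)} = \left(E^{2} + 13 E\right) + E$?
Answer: $\frac{1}{201} \approx 0.0049751$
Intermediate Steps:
$W{\left(E \right)} = E^{2} + 14 E$
$\frac{1}{\left(-159 - m\right) + W{\left(18 \right)}} = \frac{1}{\left(-159 - 216\right) + 18 \left(14 + 18\right)} = \frac{1}{\left(-159 - 216\right) + 18 \cdot 32} = \frac{1}{-375 + 576} = \frac{1}{201}$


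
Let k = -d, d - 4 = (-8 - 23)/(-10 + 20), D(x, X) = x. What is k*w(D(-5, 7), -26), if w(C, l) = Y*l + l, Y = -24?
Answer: -2691/5 ≈ -538.20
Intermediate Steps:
d = 9/10 (d = 4 + (-8 - 23)/(-10 + 20) = 4 - 31/10 = 9/10 ≈ 0.90000)
w(C, l) = -23*l (w(C, l) = -24*l + l = -23*l)
k = -9/10 (k = -1*9/10 = -9/10 ≈ -0.90000)
k*w(D(-5, 7), -26) = -(-207)*(-26)/10 = -9/10*598 = -2691/5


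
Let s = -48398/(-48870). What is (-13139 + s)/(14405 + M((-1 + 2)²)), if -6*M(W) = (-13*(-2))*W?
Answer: -160513633/175940145 ≈ -0.91232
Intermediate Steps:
s = 24199/24435 (s = -48398*(-1/48870) = 24199/24435 ≈ 0.99034)
M(W) = -13*W/3 (M(W) = -(-13*(-2))*W/6 = -13*W/3)
(-13139 + s)/(14405 + M((-1 + 2)²)) = (-13139 + 24199/24435)/(14405 - 13*(-1 + 2)²/3) = -321027266/(24435*(14405 - 13/3*1²)) = -321027266/(24435*(14405 - 13/3*1)) = -321027266/(24435*(14405 - 13/3)) = -321027266/(24435*43202/3) = -321027266/24435*3/43202 = -160513633/175940145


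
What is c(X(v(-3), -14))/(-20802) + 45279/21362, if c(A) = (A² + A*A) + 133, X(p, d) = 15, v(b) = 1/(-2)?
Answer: 232359928/111093081 ≈ 2.0916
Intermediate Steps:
v(b) = -½
c(A) = 133 + 2*A² (c(A) = (A² + A²) + 133 = 2*A² + 133 = 133 + 2*A²)
c(X(v(-3), -14))/(-20802) + 45279/21362 = (133 + 2*15²)/(-20802) + 45279/21362 = (133 + 2*225)*(-1/20802) + 45279*(1/21362) = (133 + 450)*(-1/20802) + 45279/21362 = 583*(-1/20802) + 45279/21362 = -583/20802 + 45279/21362 = 232359928/111093081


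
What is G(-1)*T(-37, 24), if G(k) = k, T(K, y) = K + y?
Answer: 13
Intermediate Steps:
G(-1)*T(-37, 24) = -(-37 + 24) = -1*(-13) = 13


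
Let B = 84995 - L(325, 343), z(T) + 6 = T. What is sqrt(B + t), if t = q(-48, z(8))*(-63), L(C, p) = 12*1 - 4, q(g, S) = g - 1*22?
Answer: 3*sqrt(9933) ≈ 298.99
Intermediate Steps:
z(T) = -6 + T
q(g, S) = -22 + g (q(g, S) = g - 22 = -22 + g)
L(C, p) = 8 (L(C, p) = 12 - 4 = 8)
t = 4410 (t = (-22 - 48)*(-63) = -70*(-63) = 4410)
B = 84987 (B = 84995 - 1*8 = 84995 - 8 = 84987)
sqrt(B + t) = sqrt(84987 + 4410) = sqrt(89397) = 3*sqrt(9933)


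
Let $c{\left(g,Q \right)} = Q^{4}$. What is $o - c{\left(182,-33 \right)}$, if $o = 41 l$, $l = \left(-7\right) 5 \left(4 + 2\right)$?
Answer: $-1194531$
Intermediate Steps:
$l = -210$ ($l = \left(-35\right) 6 = -210$)
$o = -8610$ ($o = 41 \left(-210\right) = -8610$)
$o - c{\left(182,-33 \right)} = -8610 - \left(-33\right)^{4} = -8610 - 1185921 = -1194531$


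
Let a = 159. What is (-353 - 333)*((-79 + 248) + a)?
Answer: -225008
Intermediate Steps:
(-353 - 333)*((-79 + 248) + a) = (-353 - 333)*((-79 + 248) + 159) = -686*(169 + 159) = -686*328 = -225008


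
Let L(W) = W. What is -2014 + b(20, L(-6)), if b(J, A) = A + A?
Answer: -2026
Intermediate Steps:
b(J, A) = 2*A
-2014 + b(20, L(-6)) = -2014 + 2*(-6) = -2014 - 12 = -2026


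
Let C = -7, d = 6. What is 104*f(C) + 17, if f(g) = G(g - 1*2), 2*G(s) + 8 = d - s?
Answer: 381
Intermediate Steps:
G(s) = -1 - s/2 (G(s) = -4 + (6 - s)/2 = -4 + (3 - s/2) = -1 - s/2)
f(g) = -g/2 (f(g) = -1 - (g - 1*2)/2 = -1 - (g - 2)/2 = -1 - (-2 + g)/2 = -1 + (1 - g/2) = -g/2)
104*f(C) + 17 = 104*(-½*(-7)) + 17 = 104*(7/2) + 17 = 364 + 17 = 381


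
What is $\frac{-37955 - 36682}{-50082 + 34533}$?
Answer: $\frac{24879}{5183} \approx 4.8001$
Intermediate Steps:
$\frac{-37955 - 36682}{-50082 + 34533} = - \frac{74637}{-15549} = \left(-74637\right) \left(- \frac{1}{15549}\right) = \frac{24879}{5183}$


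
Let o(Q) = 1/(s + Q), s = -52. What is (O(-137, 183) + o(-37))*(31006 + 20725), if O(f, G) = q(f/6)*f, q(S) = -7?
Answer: 4415240850/89 ≈ 4.9609e+7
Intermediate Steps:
O(f, G) = -7*f
o(Q) = 1/(-52 + Q)
(O(-137, 183) + o(-37))*(31006 + 20725) = (-7*(-137) + 1/(-52 - 37))*(31006 + 20725) = (959 + 1/(-89))*51731 = (959 - 1/89)*51731 = (85350/89)*51731 = 4415240850/89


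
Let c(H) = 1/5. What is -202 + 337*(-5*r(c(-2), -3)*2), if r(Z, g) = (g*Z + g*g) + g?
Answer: -18400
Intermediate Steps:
c(H) = ⅕
r(Z, g) = g + g² + Z*g (r(Z, g) = (Z*g + g²) + g = (g² + Z*g) + g = g + g² + Z*g)
-202 + 337*(-5*r(c(-2), -3)*2) = -202 + 337*(-(-15)*(1 + ⅕ - 3)*2) = -202 + 337*(-(-15)*(-9)/5*2) = -202 + 337*(-5*27/5*2) = -202 + 337*(-27*2) = -202 + 337*(-54) = -202 - 18198 = -18400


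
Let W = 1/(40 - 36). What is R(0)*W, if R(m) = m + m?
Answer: 0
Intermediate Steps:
R(m) = 2*m
W = ¼ (W = 1/4 = ¼ ≈ 0.25000)
R(0)*W = (2*0)*(¼) = 0*(¼) = 0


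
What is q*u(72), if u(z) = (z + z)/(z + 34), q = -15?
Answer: -1080/53 ≈ -20.377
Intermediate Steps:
u(z) = 2*z/(34 + z) (u(z) = (2*z)/(34 + z) = 2*z/(34 + z))
q*u(72) = -30*72/(34 + 72) = -30*72/106 = -15*72/53 = -1080/53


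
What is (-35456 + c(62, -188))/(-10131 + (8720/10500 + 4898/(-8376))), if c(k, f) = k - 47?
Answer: 8658236300/2474943273 ≈ 3.4984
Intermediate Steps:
c(k, f) = -47 + k
(-35456 + c(62, -188))/(-10131 + (8720/10500 + 4898/(-8376))) = (-35456 + (-47 + 62))/(-10131 + (8720/10500 + 4898/(-8376))) = (-35456 + 15)/(-10131 + (8720*(1/10500) + 4898*(-1/8376))) = -35441/(-10131 + (436/525 - 2449/4188)) = -35441/(-10131 + 60027/244300) = -35441/(-2474943273/244300) = -35441*(-244300/2474943273) = 8658236300/2474943273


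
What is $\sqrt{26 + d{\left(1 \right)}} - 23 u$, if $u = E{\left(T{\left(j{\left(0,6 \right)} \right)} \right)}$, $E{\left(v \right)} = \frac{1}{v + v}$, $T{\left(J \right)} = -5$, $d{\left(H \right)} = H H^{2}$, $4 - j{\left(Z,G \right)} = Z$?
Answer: $\frac{23}{10} + 3 \sqrt{3} \approx 7.4962$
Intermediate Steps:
$j{\left(Z,G \right)} = 4 - Z$
$d{\left(H \right)} = H^{3}$
$E{\left(v \right)} = \frac{1}{2 v}$
$u = - \frac{1}{10}$ ($u = \frac{1}{2 \left(-5\right)} = \frac{1}{2} \left(- \frac{1}{5}\right) = - \frac{1}{10} \approx -0.1$)
$\sqrt{26 + d{\left(1 \right)}} - 23 u = \sqrt{26 + 1^{3}} - - \frac{23}{10} = \sqrt{26 + 1} + \frac{23}{10} = \sqrt{27} + \frac{23}{10} = 3 \sqrt{3} + \frac{23}{10} = \frac{23}{10} + 3 \sqrt{3}$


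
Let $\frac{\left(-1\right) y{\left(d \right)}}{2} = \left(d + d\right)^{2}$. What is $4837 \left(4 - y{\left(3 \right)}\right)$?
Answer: $367612$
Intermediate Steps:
$y{\left(d \right)} = - 8 d^{2}$ ($y{\left(d \right)} = - 2 \left(d + d\right)^{2} = - 2 \left(2 d\right)^{2} = - 2 \cdot 4 d^{2} = - 8 d^{2}$)
$4837 \left(4 - y{\left(3 \right)}\right) = 4837 \left(4 - - 8 \cdot 3^{2}\right) = 4837 \left(4 - \left(-8\right) 9\right) = 4837 \left(4 - -72\right) = 4837 \left(4 + 72\right) = 4837 \cdot 76 = 367612$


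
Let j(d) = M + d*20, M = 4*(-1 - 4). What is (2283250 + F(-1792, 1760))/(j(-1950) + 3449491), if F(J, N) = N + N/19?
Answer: 43416950/64798949 ≈ 0.67003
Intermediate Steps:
M = -20 (M = 4*(-5) = -20)
F(J, N) = 20*N/19 (F(J, N) = N + N*(1/19) = N + N/19 = 20*N/19)
j(d) = -20 + 20*d (j(d) = -20 + d*20 = -20 + 20*d)
(2283250 + F(-1792, 1760))/(j(-1950) + 3449491) = (2283250 + (20/19)*1760)/((-20 + 20*(-1950)) + 3449491) = (2283250 + 35200/19)/((-20 - 39000) + 3449491) = 43416950/(19*(-39020 + 3449491)) = (43416950/19)/3410471 = (43416950/19)*(1/3410471) = 43416950/64798949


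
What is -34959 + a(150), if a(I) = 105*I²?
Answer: 2327541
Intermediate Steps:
-34959 + a(150) = -34959 + 105*150² = -34959 + 105*22500 = -34959 + 2362500 = 2327541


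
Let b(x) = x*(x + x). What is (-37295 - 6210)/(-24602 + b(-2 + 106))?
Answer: 791/54 ≈ 14.648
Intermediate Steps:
b(x) = 2*x² (b(x) = x*(2*x) = 2*x²)
(-37295 - 6210)/(-24602 + b(-2 + 106)) = (-37295 - 6210)/(-24602 + 2*(-2 + 106)²) = -43505/(-24602 + 2*104²) = -43505/(-24602 + 2*10816) = -43505/(-24602 + 21632) = -43505/(-2970) = -43505*(-1/2970) = 791/54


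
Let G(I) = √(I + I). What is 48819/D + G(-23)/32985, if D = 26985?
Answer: 16273/8995 + I*√46/32985 ≈ 1.8091 + 0.00020562*I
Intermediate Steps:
G(I) = √2*√I (G(I) = √(2*I) = √2*√I)
48819/D + G(-23)/32985 = 48819/26985 + (√2*√(-23))/32985 = 48819*(1/26985) + (√2*(I*√23))*(1/32985) = 16273/8995 + (I*√46)*(1/32985) = 16273/8995 + I*√46/32985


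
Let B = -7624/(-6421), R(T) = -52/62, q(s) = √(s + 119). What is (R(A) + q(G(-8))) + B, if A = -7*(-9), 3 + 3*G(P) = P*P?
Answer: 69398/199051 + √1254/3 ≈ 12.153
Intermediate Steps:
G(P) = -1 + P²/3 (G(P) = -1 + (P*P)/3 = -1 + P²/3)
A = 63
q(s) = √(119 + s)
R(T) = -26/31 (R(T) = -52*1/62 = -26/31)
B = 7624/6421 (B = -7624*(-1/6421) = 7624/6421 ≈ 1.1874)
(R(A) + q(G(-8))) + B = (-26/31 + √(119 + (-1 + (⅓)*(-8)²))) + 7624/6421 = (-26/31 + √(119 + (-1 + (⅓)*64))) + 7624/6421 = (-26/31 + √(119 + (-1 + 64/3))) + 7624/6421 = (-26/31 + √(119 + 61/3)) + 7624/6421 = (-26/31 + √(418/3)) + 7624/6421 = (-26/31 + √1254/3) + 7624/6421 = 69398/199051 + √1254/3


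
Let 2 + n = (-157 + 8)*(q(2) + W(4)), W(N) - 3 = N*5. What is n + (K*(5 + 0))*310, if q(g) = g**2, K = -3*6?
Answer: -31925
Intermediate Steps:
K = -18
W(N) = 3 + 5*N (W(N) = 3 + N*5 = 3 + 5*N)
n = -4025 (n = -2 + (-157 + 8)*(2**2 + (3 + 5*4)) = -2 - 149*(4 + (3 + 20)) = -2 - 149*(4 + 23) = -2 - 149*27 = -2 - 4023 = -4025)
n + (K*(5 + 0))*310 = -4025 - 18*(5 + 0)*310 = -4025 - 18*5*310 = -4025 - 90*310 = -4025 - 27900 = -31925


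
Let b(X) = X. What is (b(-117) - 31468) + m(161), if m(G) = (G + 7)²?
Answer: -3361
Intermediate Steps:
m(G) = (7 + G)²
(b(-117) - 31468) + m(161) = (-117 - 31468) + (7 + 161)² = -31585 + 168² = -31585 + 28224 = -3361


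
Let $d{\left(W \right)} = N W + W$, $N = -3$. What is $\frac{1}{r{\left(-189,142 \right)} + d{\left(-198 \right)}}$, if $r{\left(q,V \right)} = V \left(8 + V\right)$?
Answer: $\frac{1}{21696} \approx 4.6091 \cdot 10^{-5}$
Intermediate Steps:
$d{\left(W \right)} = - 2 W$ ($d{\left(W \right)} = - 3 W + W = - 2 W$)
$\frac{1}{r{\left(-189,142 \right)} + d{\left(-198 \right)}} = \frac{1}{142 \left(8 + 142\right) - -396} = \frac{1}{142 \cdot 150 + 396} = \frac{1}{21300 + 396} = \frac{1}{21696}$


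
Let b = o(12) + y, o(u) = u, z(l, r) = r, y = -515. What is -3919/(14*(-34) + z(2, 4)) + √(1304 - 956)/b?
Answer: 3919/472 - 2*√87/503 ≈ 8.2659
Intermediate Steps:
b = -503 (b = 12 - 515 = -503)
-3919/(14*(-34) + z(2, 4)) + √(1304 - 956)/b = -3919/(14*(-34) + 4) + √(1304 - 956)/(-503) = -3919/(-476 + 4) + √348*(-1/503) = -3919/(-472) + (2*√87)*(-1/503) = -3919*(-1/472) - 2*√87/503 = 3919/472 - 2*√87/503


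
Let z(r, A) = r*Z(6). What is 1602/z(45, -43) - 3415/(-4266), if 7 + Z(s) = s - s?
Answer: -639823/149310 ≈ -4.2852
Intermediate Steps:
Z(s) = -7 (Z(s) = -7 + (s - s) = -7 + 0 = -7)
z(r, A) = -7*r (z(r, A) = r*(-7) = -7*r)
1602/z(45, -43) - 3415/(-4266) = 1602/((-7*45)) - 3415/(-4266) = 1602/(-315) - 3415*(-1/4266) = 1602*(-1/315) + 3415/4266 = -178/35 + 3415/4266 = -639823/149310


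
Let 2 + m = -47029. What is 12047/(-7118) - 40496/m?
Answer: -278331929/334766658 ≈ -0.83142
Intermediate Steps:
m = -47031 (m = -2 - 47029 = -47031)
12047/(-7118) - 40496/m = 12047/(-7118) - 40496/(-47031) = 12047*(-1/7118) - 40496*(-1/47031) = -12047/7118 + 40496/47031 = -278331929/334766658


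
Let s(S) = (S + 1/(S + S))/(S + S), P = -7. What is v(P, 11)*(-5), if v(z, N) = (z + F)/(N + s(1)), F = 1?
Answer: 120/47 ≈ 2.5532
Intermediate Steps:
s(S) = (S + 1/(2*S))/(2*S) (s(S) = (S + 1/(2*S))/((2*S)) = (S + 1/(2*S))*(1/(2*S)) = (S + 1/(2*S))/(2*S))
v(z, N) = (1 + z)/(¾ + N) (v(z, N) = (z + 1)/(N + (½ + (¼)/1²)) = (1 + z)/(N + (½ + (¼)*1)) = (1 + z)/(N + (½ + ¼)) = (1 + z)/(N + ¾) = (1 + z)/(¾ + N))
v(P, 11)*(-5) = (4*(1 - 7)/(3 + 4*11))*(-5) = (4*(-6)/(3 + 44))*(-5) = (4*(-6)/47)*(-5) = (4*(1/47)*(-6))*(-5) = -24/47*(-5) = 120/47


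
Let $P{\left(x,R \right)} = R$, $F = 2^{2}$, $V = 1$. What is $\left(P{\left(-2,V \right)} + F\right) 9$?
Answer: $45$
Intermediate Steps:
$F = 4$
$\left(P{\left(-2,V \right)} + F\right) 9 = \left(1 + 4\right) 9 = 5 \cdot 9 = 45$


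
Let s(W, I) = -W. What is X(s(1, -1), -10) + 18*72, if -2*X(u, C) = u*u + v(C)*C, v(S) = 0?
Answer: 2591/2 ≈ 1295.5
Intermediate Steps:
X(u, C) = -u²/2 (X(u, C) = -(u*u + 0*C)/2 = -(u² + 0)/2 = -u²/2)
X(s(1, -1), -10) + 18*72 = -(-1*1)²/2 + 18*72 = -½*(-1)² + 1296 = -½*1 + 1296 = -½ + 1296 = 2591/2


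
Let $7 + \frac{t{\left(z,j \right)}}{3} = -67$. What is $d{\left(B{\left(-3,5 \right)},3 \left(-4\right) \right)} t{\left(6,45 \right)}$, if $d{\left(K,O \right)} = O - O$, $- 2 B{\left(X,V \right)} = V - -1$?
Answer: $0$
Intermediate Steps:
$B{\left(X,V \right)} = - \frac{1}{2} - \frac{V}{2}$ ($B{\left(X,V \right)} = - \frac{V - -1}{2} = - \frac{V + 1}{2} = - \frac{1 + V}{2} = - \frac{1}{2} - \frac{V}{2}$)
$t{\left(z,j \right)} = -222$ ($t{\left(z,j \right)} = -21 + 3 \left(-67\right) = -21 - 201 = -222$)
$d{\left(K,O \right)} = 0$
$d{\left(B{\left(-3,5 \right)},3 \left(-4\right) \right)} t{\left(6,45 \right)} = 0 \left(-222\right) = 0$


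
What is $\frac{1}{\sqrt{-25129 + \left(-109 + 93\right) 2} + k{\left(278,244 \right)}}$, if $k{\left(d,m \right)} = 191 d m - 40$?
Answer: $\frac{4318624}{55951539768515} - \frac{i \sqrt{25161}}{167854619305545} \approx 7.7185 \cdot 10^{-8} - 9.45 \cdot 10^{-13} i$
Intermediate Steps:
$k{\left(d,m \right)} = -40 + 191 d m$ ($k{\left(d,m \right)} = 191 d m - 40 = -40 + 191 d m$)
$\frac{1}{\sqrt{-25129 + \left(-109 + 93\right) 2} + k{\left(278,244 \right)}} = \frac{1}{\sqrt{-25129 + \left(-109 + 93\right) 2} - \left(40 - 12955912\right)} = \frac{1}{\sqrt{-25129 - 32} + \left(-40 + 12955912\right)} = \frac{1}{\sqrt{-25129 - 32} + 12955872} = \frac{1}{\sqrt{-25161} + 12955872} = \frac{1}{i \sqrt{25161} + 12955872} = \frac{1}{12955872 + i \sqrt{25161}}$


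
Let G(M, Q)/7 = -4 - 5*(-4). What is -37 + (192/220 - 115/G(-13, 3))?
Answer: -228869/6160 ≈ -37.154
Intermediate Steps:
G(M, Q) = 112 (G(M, Q) = 7*(-4 - 5*(-4)) = 7*(-4 + 20) = 7*16 = 112)
-37 + (192/220 - 115/G(-13, 3)) = -37 + (192/220 - 115/112) = -37 + (192*(1/220) - 115*1/112) = -37 + (48/55 - 115/112) = -37 - 949/6160 = -228869/6160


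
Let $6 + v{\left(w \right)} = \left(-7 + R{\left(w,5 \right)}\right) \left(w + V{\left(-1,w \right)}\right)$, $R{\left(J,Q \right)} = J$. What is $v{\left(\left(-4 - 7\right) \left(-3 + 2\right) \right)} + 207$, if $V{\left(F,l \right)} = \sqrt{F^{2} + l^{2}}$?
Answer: $245 + 4 \sqrt{122} \approx 289.18$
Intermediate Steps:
$v{\left(w \right)} = -6 + \left(-7 + w\right) \left(w + \sqrt{1 + w^{2}}\right)$ ($v{\left(w \right)} = -6 + \left(-7 + w\right) \left(w + \sqrt{\left(-1\right)^{2} + w^{2}}\right) = -6 + \left(-7 + w\right) \left(w + \sqrt{1 + w^{2}}\right)$)
$v{\left(\left(-4 - 7\right) \left(-3 + 2\right) \right)} + 207 = \left(-6 + \left(\left(-4 - 7\right) \left(-3 + 2\right)\right)^{2} - 7 \left(-4 - 7\right) \left(-3 + 2\right) - 7 \sqrt{1 + \left(\left(-4 - 7\right) \left(-3 + 2\right)\right)^{2}} + \left(-4 - 7\right) \left(-3 + 2\right) \sqrt{1 + \left(\left(-4 - 7\right) \left(-3 + 2\right)\right)^{2}}\right) + 207 = \left(-6 + \left(\left(-11\right) \left(-1\right)\right)^{2} - 7 \left(\left(-11\right) \left(-1\right)\right) - 7 \sqrt{1 + \left(\left(-11\right) \left(-1\right)\right)^{2}} + \left(-11\right) \left(-1\right) \sqrt{1 + \left(\left(-11\right) \left(-1\right)\right)^{2}}\right) + 207 = \left(-6 + 11^{2} - 77 - 7 \sqrt{1 + 11^{2}} + 11 \sqrt{1 + 11^{2}}\right) + 207 = \left(-6 + 121 - 77 - 7 \sqrt{1 + 121} + 11 \sqrt{1 + 121}\right) + 207 = \left(-6 + 121 - 77 - 7 \sqrt{122} + 11 \sqrt{122}\right) + 207 = \left(38 + 4 \sqrt{122}\right) + 207 = 245 + 4 \sqrt{122}$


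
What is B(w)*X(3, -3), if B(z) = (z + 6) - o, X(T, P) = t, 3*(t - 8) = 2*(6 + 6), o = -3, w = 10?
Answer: 304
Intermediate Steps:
t = 16 (t = 8 + (2*(6 + 6))/3 = 8 + (2*12)/3 = 8 + (⅓)*24 = 8 + 8 = 16)
X(T, P) = 16
B(z) = 9 + z (B(z) = (z + 6) - 1*(-3) = (6 + z) + 3 = 9 + z)
B(w)*X(3, -3) = (9 + 10)*16 = 19*16 = 304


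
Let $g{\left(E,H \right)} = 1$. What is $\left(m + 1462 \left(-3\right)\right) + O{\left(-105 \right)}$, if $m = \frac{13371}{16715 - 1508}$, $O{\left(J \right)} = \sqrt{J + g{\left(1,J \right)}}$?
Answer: $- \frac{22228177}{5069} + 2 i \sqrt{26} \approx -4385.1 + 10.198 i$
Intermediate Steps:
$O{\left(J \right)} = \sqrt{1 + J}$ ($O{\left(J \right)} = \sqrt{J + 1} = \sqrt{1 + J}$)
$m = \frac{4457}{5069}$ ($m = \frac{13371}{15207} = 13371 \cdot \frac{1}{15207} = \frac{4457}{5069} \approx 0.87927$)
$\left(m + 1462 \left(-3\right)\right) + O{\left(-105 \right)} = \left(\frac{4457}{5069} + 1462 \left(-3\right)\right) + \sqrt{1 - 105} = \left(\frac{4457}{5069} - 4386\right) + \sqrt{-104} = - \frac{22228177}{5069} + 2 i \sqrt{26}$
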